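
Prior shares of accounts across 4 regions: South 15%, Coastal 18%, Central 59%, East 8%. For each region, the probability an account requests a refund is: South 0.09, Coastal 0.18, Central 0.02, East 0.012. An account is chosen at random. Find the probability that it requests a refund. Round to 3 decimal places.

By Bayes' rule, posterior ∝ prior × likelihood:
  South: 0.15 × 0.09 = 0.0135
  Coastal: 0.18 × 0.18 = 0.0324
  Central: 0.59 × 0.02 = 0.0118
  East: 0.08 × 0.012 = 0.00096
P(refund) = 0.0135 + 0.0324 + 0.0118 + 0.00096 = 0.05866 → 0.059.

0.059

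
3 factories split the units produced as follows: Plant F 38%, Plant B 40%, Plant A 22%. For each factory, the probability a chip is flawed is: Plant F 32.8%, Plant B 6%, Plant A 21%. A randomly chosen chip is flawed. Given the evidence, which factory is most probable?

Plant F

Prior × likelihood for each hypothesis:
  Plant F: 0.38 × 0.328 = 0.12464
  Plant B: 0.4 × 0.06 = 0.024
  Plant A: 0.22 × 0.21 = 0.0462
Normalizing constant = 0.19484.
Largest term belongs to Plant F, so Plant F is most probable.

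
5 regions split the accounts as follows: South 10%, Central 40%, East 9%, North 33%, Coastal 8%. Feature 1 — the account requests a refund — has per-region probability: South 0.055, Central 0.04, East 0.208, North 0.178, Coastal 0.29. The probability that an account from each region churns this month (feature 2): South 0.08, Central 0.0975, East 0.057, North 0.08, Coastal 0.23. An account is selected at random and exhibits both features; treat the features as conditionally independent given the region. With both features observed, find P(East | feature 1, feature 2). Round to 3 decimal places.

By Bayes' rule, posterior ∝ prior × likelihood:
  South: 0.1 × 0.055 × 0.08 = 0.00044
  Central: 0.4 × 0.04 × 0.0975 = 0.00156
  East: 0.09 × 0.208 × 0.057 = 0.00106704
  North: 0.33 × 0.178 × 0.08 = 0.0046992
  Coastal: 0.08 × 0.29 × 0.23 = 0.005336
Normalizing constant = 0.01310224.
P(East | evidence) = 0.00106704 / 0.01310224 ≈ 0.081.

0.081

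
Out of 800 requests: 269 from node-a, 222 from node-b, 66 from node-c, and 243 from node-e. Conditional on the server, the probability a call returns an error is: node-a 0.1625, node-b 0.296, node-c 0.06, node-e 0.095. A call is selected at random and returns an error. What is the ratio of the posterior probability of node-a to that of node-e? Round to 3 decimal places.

Unnormalized posteriors (prior × likelihood):
  node-a: 0.33625 × 0.1625 = 0.054640625
  node-b: 0.2775 × 0.296 = 0.08214
  node-c: 0.0825 × 0.06 = 0.00495
  node-e: 0.30375 × 0.095 = 0.02885625
Sum = 0.170586875.
The ratio is 0.054640625 / 0.02885625 (the normalizer cancels) = 1.894.

1.894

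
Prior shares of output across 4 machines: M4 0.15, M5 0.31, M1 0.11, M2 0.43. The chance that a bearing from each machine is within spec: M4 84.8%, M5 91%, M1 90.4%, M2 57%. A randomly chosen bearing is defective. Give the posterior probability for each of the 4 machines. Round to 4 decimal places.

M4 0.0926, M5 0.1133, M1 0.0429, M2 0.7511

Taking complements, P(defective | each) = M4 0.152, M5 0.09, M1 0.096, M2 0.43.
By Bayes' rule, posterior ∝ prior × likelihood:
  M4: 0.15 × 0.152 = 0.0228
  M5: 0.31 × 0.09 = 0.0279
  M1: 0.11 × 0.096 = 0.01056
  M2: 0.43 × 0.43 = 0.1849
Sum = 0.24616.
P(M4 | defective) = 0.0228/0.24616 ≈ 0.0926
P(M5 | defective) = 0.0279/0.24616 ≈ 0.1133
P(M1 | defective) = 0.01056/0.24616 ≈ 0.0429
P(M2 | defective) = 0.1849/0.24616 ≈ 0.7511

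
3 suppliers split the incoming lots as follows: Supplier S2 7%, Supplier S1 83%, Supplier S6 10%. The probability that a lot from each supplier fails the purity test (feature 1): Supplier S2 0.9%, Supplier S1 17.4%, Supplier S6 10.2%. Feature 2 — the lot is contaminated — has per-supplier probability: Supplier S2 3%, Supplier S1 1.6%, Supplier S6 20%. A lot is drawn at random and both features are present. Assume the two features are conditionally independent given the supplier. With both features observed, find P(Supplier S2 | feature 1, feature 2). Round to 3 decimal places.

Compute prior × likelihood for every hypothesis:
  Supplier S2: 0.07 × 0.009 × 0.03 = 0.0000189
  Supplier S1: 0.83 × 0.174 × 0.016 = 0.00231072
  Supplier S6: 0.1 × 0.102 × 0.2 = 0.00204
Normalizing constant = 0.00436962.
P(Supplier S2 | evidence) = 0.0000189 / 0.00436962 ≈ 0.004.

0.004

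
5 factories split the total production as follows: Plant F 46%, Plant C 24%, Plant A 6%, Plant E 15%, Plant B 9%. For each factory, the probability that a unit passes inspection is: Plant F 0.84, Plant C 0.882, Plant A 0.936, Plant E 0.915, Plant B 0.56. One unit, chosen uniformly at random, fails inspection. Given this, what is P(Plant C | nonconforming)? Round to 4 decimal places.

Taking complements, P(nonconforming | each) = Plant F 0.16, Plant C 0.118, Plant A 0.064, Plant E 0.085, Plant B 0.44.
Unnormalized posteriors (prior × likelihood):
  Plant F: 0.46 × 0.16 = 0.0736
  Plant C: 0.24 × 0.118 = 0.02832
  Plant A: 0.06 × 0.064 = 0.00384
  Plant E: 0.15 × 0.085 = 0.01275
  Plant B: 0.09 × 0.44 = 0.0396
Sum = 0.15811.
P(Plant C | evidence) = 0.02832 / 0.15811 ≈ 0.1791.

0.1791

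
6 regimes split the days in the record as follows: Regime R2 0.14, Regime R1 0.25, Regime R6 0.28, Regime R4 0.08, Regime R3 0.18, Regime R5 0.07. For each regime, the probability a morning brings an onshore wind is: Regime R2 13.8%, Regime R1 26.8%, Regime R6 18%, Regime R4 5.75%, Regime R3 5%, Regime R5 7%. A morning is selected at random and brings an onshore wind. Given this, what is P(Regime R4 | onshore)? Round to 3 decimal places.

0.030

By Bayes' rule, posterior ∝ prior × likelihood:
  Regime R2: 0.14 × 0.138 = 0.01932
  Regime R1: 0.25 × 0.268 = 0.067
  Regime R6: 0.28 × 0.18 = 0.0504
  Regime R4: 0.08 × 0.0575 = 0.0046
  Regime R3: 0.18 × 0.05 = 0.009
  Regime R5: 0.07 × 0.07 = 0.0049
Total = 0.15522.
P(Regime R4 | evidence) = 0.0046 / 0.15522 ≈ 0.030.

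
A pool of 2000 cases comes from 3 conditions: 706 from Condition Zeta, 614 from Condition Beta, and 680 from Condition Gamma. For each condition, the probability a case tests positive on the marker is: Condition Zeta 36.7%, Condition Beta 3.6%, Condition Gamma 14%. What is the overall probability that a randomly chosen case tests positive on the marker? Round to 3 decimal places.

Prior × likelihood for each hypothesis:
  Condition Zeta: 0.353 × 0.367 = 0.129551
  Condition Beta: 0.307 × 0.036 = 0.011052
  Condition Gamma: 0.34 × 0.14 = 0.0476
P(marker-positive) = 0.129551 + 0.011052 + 0.0476 = 0.188203 → 0.188.

0.188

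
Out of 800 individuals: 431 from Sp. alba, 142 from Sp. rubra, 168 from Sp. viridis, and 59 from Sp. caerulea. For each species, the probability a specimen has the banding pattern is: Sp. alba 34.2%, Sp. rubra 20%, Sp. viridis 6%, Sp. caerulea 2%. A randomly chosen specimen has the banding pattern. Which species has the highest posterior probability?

Compute prior × likelihood for every hypothesis:
  Sp. alba: 0.53875 × 0.342 = 0.1842525
  Sp. rubra: 0.1775 × 0.2 = 0.0355
  Sp. viridis: 0.21 × 0.06 = 0.0126
  Sp. caerulea: 0.07375 × 0.02 = 0.001475
Sum = 0.2338275.
Largest term belongs to Sp. alba, so Sp. alba is most probable.

Sp. alba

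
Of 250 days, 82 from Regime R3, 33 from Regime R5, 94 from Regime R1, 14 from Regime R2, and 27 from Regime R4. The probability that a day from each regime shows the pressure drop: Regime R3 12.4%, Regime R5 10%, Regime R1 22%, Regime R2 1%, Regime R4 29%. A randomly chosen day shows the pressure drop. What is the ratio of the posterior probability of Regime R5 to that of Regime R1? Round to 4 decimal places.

0.1596

By Bayes' rule, posterior ∝ prior × likelihood:
  Regime R3: 0.328 × 0.124 = 0.040672
  Regime R5: 0.132 × 0.1 = 0.0132
  Regime R1: 0.376 × 0.22 = 0.08272
  Regime R2: 0.056 × 0.01 = 0.00056
  Regime R4: 0.108 × 0.29 = 0.03132
Sum = 0.168472.
The ratio is 0.0132 / 0.08272 (the normalizer cancels) = 0.1596.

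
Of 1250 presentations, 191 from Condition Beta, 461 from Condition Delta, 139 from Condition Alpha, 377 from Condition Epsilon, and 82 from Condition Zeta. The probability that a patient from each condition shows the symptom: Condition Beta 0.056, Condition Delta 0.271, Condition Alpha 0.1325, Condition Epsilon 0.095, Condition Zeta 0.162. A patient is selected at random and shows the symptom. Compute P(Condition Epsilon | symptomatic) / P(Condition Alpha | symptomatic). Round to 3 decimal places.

Prior × likelihood for each hypothesis:
  Condition Beta: 0.1528 × 0.056 = 0.0085568
  Condition Delta: 0.3688 × 0.271 = 0.0999448
  Condition Alpha: 0.1112 × 0.1325 = 0.014734
  Condition Epsilon: 0.3016 × 0.095 = 0.028652
  Condition Zeta: 0.0656 × 0.162 = 0.0106272
Sum = 0.1625148.
The ratio is 0.028652 / 0.014734 (the normalizer cancels) = 1.945.

1.945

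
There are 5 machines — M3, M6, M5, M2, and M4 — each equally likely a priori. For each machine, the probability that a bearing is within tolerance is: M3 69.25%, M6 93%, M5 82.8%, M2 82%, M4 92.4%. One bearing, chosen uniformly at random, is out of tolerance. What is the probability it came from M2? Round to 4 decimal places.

Taking complements, P(oversize | each) = M3 0.3075, M6 0.07, M5 0.172, M2 0.18, M4 0.076.
Since the prior is uniform, the posterior is proportional to the likelihood:
  M3: 0.3075
  M6: 0.07
  M5: 0.172
  M2: 0.18
  M4: 0.076
Total = 0.8055.
P(M2 | evidence) = 0.18 / 0.8055 ≈ 0.2235.

0.2235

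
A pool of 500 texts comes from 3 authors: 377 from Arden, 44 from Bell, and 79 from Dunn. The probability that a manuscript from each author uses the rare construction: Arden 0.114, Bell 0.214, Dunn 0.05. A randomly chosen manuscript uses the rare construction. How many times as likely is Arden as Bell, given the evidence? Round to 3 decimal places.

4.564

Unnormalized posteriors (prior × likelihood):
  Arden: 0.754 × 0.114 = 0.085956
  Bell: 0.088 × 0.214 = 0.018832
  Dunn: 0.158 × 0.05 = 0.0079
Sum = 0.112688.
The ratio is 0.085956 / 0.018832 (the normalizer cancels) = 4.564.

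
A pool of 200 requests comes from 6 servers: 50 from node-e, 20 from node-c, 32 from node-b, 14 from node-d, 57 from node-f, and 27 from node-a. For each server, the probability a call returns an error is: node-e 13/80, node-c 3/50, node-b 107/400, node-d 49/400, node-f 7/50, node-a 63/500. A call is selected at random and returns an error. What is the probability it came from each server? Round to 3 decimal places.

node-e 0.262, node-c 0.039, node-b 0.276, node-d 0.055, node-f 0.258, node-a 0.110

Unnormalized posteriors (prior × likelihood):
  node-e: 0.25 × 0.1625 = 0.040625
  node-c: 0.1 × 0.06 = 0.006
  node-b: 0.16 × 0.2675 = 0.0428
  node-d: 0.07 × 0.1225 = 0.008575
  node-f: 0.285 × 0.14 = 0.0399
  node-a: 0.135 × 0.126 = 0.01701
Sum = 0.15491.
P(node-e | error) = 0.040625/0.15491 ≈ 0.262
P(node-c | error) = 0.006/0.15491 ≈ 0.039
P(node-b | error) = 0.0428/0.15491 ≈ 0.276
P(node-d | error) = 0.008575/0.15491 ≈ 0.055
P(node-f | error) = 0.0399/0.15491 ≈ 0.258
P(node-a | error) = 0.01701/0.15491 ≈ 0.110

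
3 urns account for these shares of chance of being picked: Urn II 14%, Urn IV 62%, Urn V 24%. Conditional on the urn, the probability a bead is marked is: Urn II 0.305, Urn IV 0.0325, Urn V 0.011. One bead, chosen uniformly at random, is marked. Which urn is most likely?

Urn II

Unnormalized posteriors (prior × likelihood):
  Urn II: 0.14 × 0.305 = 0.0427
  Urn IV: 0.62 × 0.0325 = 0.02015
  Urn V: 0.24 × 0.011 = 0.00264
Normalizing constant = 0.06549.
Largest term belongs to Urn II, so Urn II is most probable.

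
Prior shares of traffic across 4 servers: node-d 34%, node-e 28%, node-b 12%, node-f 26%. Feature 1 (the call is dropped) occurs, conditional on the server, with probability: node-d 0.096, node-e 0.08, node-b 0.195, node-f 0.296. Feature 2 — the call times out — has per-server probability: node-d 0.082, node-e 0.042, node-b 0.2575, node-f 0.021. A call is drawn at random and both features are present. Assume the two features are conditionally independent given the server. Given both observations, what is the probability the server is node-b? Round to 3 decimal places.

0.535

Compute prior × likelihood for every hypothesis:
  node-d: 0.34 × 0.096 × 0.082 = 0.00267648
  node-e: 0.28 × 0.08 × 0.042 = 0.0009408
  node-b: 0.12 × 0.195 × 0.2575 = 0.0060255
  node-f: 0.26 × 0.296 × 0.021 = 0.00161616
Total = 0.01125894.
P(node-b | evidence) = 0.0060255 / 0.01125894 ≈ 0.535.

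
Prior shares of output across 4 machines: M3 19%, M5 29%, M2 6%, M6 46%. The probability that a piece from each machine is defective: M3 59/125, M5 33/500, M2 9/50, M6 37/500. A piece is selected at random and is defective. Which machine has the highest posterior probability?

By Bayes' rule, posterior ∝ prior × likelihood:
  M3: 0.19 × 0.472 = 0.08968
  M5: 0.29 × 0.066 = 0.01914
  M2: 0.06 × 0.18 = 0.0108
  M6: 0.46 × 0.074 = 0.03404
Total = 0.15366.
Largest term belongs to M3, so M3 is most probable.

M3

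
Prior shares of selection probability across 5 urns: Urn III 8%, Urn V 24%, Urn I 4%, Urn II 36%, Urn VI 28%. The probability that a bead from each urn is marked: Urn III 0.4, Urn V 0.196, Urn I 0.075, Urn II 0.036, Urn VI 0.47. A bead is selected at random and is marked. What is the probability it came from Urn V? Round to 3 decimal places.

By Bayes' rule, posterior ∝ prior × likelihood:
  Urn III: 0.08 × 0.4 = 0.032
  Urn V: 0.24 × 0.196 = 0.04704
  Urn I: 0.04 × 0.075 = 0.003
  Urn II: 0.36 × 0.036 = 0.01296
  Urn VI: 0.28 × 0.47 = 0.1316
Total = 0.2266.
P(Urn V | evidence) = 0.04704 / 0.2266 ≈ 0.208.

0.208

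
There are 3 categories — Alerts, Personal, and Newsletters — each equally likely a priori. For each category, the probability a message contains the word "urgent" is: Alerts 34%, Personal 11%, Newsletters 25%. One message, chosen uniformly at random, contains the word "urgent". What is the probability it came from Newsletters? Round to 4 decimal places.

With a uniform prior (1/3 each), posterior ∝ likelihood:
  Alerts: 0.34
  Personal: 0.11
  Newsletters: 0.25
Sum = 0.7.
P(Newsletters | evidence) = 0.25 / 0.7 ≈ 0.3571.

0.3571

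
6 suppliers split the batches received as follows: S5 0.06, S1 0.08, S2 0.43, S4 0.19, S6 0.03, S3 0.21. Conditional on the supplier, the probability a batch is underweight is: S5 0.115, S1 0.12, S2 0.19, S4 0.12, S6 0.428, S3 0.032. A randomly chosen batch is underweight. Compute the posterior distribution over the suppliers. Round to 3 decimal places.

S5 0.049, S1 0.068, S2 0.581, S4 0.162, S6 0.091, S3 0.048

Compute prior × likelihood for every hypothesis:
  S5: 0.06 × 0.115 = 0.0069
  S1: 0.08 × 0.12 = 0.0096
  S2: 0.43 × 0.19 = 0.0817
  S4: 0.19 × 0.12 = 0.0228
  S6: 0.03 × 0.428 = 0.01284
  S3: 0.21 × 0.032 = 0.00672
Sum = 0.14056.
P(S5 | underweight) = 0.0069/0.14056 ≈ 0.049
P(S1 | underweight) = 0.0096/0.14056 ≈ 0.068
P(S2 | underweight) = 0.0817/0.14056 ≈ 0.581
P(S4 | underweight) = 0.0228/0.14056 ≈ 0.162
P(S6 | underweight) = 0.01284/0.14056 ≈ 0.091
P(S3 | underweight) = 0.00672/0.14056 ≈ 0.048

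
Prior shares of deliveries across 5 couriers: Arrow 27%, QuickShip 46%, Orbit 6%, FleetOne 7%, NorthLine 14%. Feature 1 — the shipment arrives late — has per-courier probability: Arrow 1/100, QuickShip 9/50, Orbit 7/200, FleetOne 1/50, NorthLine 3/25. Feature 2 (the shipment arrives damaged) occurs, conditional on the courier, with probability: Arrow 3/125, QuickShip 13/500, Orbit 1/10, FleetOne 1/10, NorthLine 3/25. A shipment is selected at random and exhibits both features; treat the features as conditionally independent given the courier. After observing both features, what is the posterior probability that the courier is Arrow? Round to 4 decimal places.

Compute prior × likelihood for every hypothesis:
  Arrow: 0.27 × 0.01 × 0.024 = 0.0000648
  QuickShip: 0.46 × 0.18 × 0.026 = 0.0021528
  Orbit: 0.06 × 0.035 × 0.1 = 0.00021
  FleetOne: 0.07 × 0.02 × 0.1 = 0.00014
  NorthLine: 0.14 × 0.12 × 0.12 = 0.002016
Sum = 0.0045836.
P(Arrow | evidence) = 0.0000648 / 0.0045836 ≈ 0.0141.

0.0141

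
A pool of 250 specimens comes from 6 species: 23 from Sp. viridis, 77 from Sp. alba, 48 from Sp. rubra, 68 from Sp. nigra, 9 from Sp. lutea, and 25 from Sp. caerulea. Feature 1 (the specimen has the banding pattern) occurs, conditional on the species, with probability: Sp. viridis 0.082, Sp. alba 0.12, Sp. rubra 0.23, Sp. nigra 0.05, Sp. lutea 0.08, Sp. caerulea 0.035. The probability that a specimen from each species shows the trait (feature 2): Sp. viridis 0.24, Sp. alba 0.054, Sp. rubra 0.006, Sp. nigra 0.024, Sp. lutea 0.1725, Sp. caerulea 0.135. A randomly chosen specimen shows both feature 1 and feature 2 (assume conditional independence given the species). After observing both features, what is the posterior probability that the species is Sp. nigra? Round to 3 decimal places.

Unnormalized posteriors (prior × likelihood):
  Sp. viridis: 0.092 × 0.082 × 0.24 = 0.00181056
  Sp. alba: 0.308 × 0.12 × 0.054 = 0.00199584
  Sp. rubra: 0.192 × 0.23 × 0.006 = 0.00026496
  Sp. nigra: 0.272 × 0.05 × 0.024 = 0.0003264
  Sp. lutea: 0.036 × 0.08 × 0.1725 = 0.0004968
  Sp. caerulea: 0.1 × 0.035 × 0.135 = 0.0004725
Sum = 0.00536706.
P(Sp. nigra | evidence) = 0.0003264 / 0.00536706 ≈ 0.061.

0.061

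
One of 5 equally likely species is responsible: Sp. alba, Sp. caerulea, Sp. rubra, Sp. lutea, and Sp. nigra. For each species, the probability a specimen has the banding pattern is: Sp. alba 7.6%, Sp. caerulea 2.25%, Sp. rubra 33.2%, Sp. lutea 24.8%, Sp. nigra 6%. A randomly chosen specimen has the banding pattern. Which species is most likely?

Since the prior is uniform, the posterior is proportional to the likelihood:
  Sp. alba: 0.076
  Sp. caerulea: 0.0225
  Sp. rubra: 0.332
  Sp. lutea: 0.248
  Sp. nigra: 0.06
Normalizing constant = 0.7385.
Largest term belongs to Sp. rubra, so Sp. rubra is most probable.

Sp. rubra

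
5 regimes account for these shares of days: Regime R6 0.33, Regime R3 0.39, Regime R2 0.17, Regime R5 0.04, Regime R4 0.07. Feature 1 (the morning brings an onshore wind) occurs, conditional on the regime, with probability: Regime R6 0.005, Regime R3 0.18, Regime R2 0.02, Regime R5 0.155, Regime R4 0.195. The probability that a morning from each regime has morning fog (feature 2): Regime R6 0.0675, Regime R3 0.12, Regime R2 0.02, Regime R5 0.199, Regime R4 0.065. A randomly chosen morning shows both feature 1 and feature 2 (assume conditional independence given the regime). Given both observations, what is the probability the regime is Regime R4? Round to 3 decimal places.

0.083

Unnormalized posteriors (prior × likelihood):
  Regime R6: 0.33 × 0.005 × 0.0675 = 0.000111375
  Regime R3: 0.39 × 0.18 × 0.12 = 0.008424
  Regime R2: 0.17 × 0.02 × 0.02 = 0.000068
  Regime R5: 0.04 × 0.155 × 0.199 = 0.0012338
  Regime R4: 0.07 × 0.195 × 0.065 = 0.00088725
Total = 0.010724425.
P(Regime R4 | evidence) = 0.00088725 / 0.010724425 ≈ 0.083.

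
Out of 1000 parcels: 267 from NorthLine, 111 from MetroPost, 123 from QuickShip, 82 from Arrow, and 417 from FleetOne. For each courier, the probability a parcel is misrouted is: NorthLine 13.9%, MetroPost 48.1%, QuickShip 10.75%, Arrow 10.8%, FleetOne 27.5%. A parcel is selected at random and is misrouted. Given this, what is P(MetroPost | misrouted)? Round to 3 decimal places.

Prior × likelihood for each hypothesis:
  NorthLine: 0.267 × 0.139 = 0.037113
  MetroPost: 0.111 × 0.481 = 0.053391
  QuickShip: 0.123 × 0.1075 = 0.0132225
  Arrow: 0.082 × 0.108 = 0.008856
  FleetOne: 0.417 × 0.275 = 0.114675
Total = 0.2272575.
P(MetroPost | evidence) = 0.053391 / 0.2272575 ≈ 0.235.

0.235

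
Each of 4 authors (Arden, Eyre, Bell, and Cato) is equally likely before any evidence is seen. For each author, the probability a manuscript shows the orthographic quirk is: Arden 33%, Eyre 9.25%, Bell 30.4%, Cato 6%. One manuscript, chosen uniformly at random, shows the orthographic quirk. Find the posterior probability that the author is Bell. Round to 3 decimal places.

0.387

Since the prior is uniform, the posterior is proportional to the likelihood:
  Arden: 0.33
  Eyre: 0.0925
  Bell: 0.304
  Cato: 0.06
Sum = 0.7865.
P(Bell | evidence) = 0.304 / 0.7865 ≈ 0.387.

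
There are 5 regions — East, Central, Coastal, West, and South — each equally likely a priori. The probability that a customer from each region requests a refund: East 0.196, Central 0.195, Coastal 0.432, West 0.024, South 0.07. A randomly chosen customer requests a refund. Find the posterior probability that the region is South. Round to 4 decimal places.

0.0763

With a uniform prior (1/5 each), posterior ∝ likelihood:
  East: 0.196
  Central: 0.195
  Coastal: 0.432
  West: 0.024
  South: 0.07
Normalizing constant = 0.917.
P(South | evidence) = 0.07 / 0.917 ≈ 0.0763.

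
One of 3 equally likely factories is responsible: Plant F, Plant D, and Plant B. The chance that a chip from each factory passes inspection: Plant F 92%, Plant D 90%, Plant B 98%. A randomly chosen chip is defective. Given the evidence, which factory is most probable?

Taking complements, P(defective | each) = Plant F 0.08, Plant D 0.1, Plant B 0.02.
With a uniform prior (1/3 each), posterior ∝ likelihood:
  Plant F: 0.08
  Plant D: 0.1
  Plant B: 0.02
Sum = 0.2.
Largest term belongs to Plant D, so Plant D is most probable.

Plant D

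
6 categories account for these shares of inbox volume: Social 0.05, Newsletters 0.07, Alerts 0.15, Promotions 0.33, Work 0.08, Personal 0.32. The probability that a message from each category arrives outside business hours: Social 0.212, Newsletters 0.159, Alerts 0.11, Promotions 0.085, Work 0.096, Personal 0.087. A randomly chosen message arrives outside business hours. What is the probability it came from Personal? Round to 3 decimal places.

0.273

Compute prior × likelihood for every hypothesis:
  Social: 0.05 × 0.212 = 0.0106
  Newsletters: 0.07 × 0.159 = 0.01113
  Alerts: 0.15 × 0.11 = 0.0165
  Promotions: 0.33 × 0.085 = 0.02805
  Work: 0.08 × 0.096 = 0.00768
  Personal: 0.32 × 0.087 = 0.02784
Sum = 0.1018.
P(Personal | evidence) = 0.02784 / 0.1018 ≈ 0.273.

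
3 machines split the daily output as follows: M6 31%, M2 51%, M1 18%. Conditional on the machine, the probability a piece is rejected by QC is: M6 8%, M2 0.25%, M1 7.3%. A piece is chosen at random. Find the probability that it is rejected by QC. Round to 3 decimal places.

Prior × likelihood for each hypothesis:
  M6: 0.31 × 0.08 = 0.0248
  M2: 0.51 × 0.0025 = 0.001275
  M1: 0.18 × 0.073 = 0.01314
P(rejected) = 0.0248 + 0.001275 + 0.01314 = 0.039215 → 0.039.

0.039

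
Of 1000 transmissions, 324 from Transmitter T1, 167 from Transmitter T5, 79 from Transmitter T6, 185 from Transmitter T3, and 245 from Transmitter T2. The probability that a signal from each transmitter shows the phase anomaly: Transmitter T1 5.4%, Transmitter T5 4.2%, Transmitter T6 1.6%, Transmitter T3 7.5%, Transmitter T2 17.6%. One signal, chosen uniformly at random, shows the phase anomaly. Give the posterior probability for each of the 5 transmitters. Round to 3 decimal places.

Unnormalized posteriors (prior × likelihood):
  Transmitter T1: 0.324 × 0.054 = 0.017496
  Transmitter T5: 0.167 × 0.042 = 0.007014
  Transmitter T6: 0.079 × 0.016 = 0.001264
  Transmitter T3: 0.185 × 0.075 = 0.013875
  Transmitter T2: 0.245 × 0.176 = 0.04312
Sum = 0.082769.
P(Transmitter T1 | anomaly) = 0.017496/0.082769 ≈ 0.211
P(Transmitter T5 | anomaly) = 0.007014/0.082769 ≈ 0.085
P(Transmitter T6 | anomaly) = 0.001264/0.082769 ≈ 0.015
P(Transmitter T3 | anomaly) = 0.013875/0.082769 ≈ 0.168
P(Transmitter T2 | anomaly) = 0.04312/0.082769 ≈ 0.521
(Check: 0.211+0.085+0.015+0.168+0.521 = 1.000.)

Transmitter T1 0.211, Transmitter T5 0.085, Transmitter T6 0.015, Transmitter T3 0.168, Transmitter T2 0.521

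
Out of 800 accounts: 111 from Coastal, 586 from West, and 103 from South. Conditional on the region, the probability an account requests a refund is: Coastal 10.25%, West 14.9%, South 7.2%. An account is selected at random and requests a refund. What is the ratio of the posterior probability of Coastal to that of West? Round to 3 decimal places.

By Bayes' rule, posterior ∝ prior × likelihood:
  Coastal: 0.13875 × 0.1025 = 0.014221875
  West: 0.7325 × 0.149 = 0.1091425
  South: 0.12875 × 0.072 = 0.00927
Total = 0.132634375.
The ratio is 0.014221875 / 0.1091425 (the normalizer cancels) = 0.130.

0.130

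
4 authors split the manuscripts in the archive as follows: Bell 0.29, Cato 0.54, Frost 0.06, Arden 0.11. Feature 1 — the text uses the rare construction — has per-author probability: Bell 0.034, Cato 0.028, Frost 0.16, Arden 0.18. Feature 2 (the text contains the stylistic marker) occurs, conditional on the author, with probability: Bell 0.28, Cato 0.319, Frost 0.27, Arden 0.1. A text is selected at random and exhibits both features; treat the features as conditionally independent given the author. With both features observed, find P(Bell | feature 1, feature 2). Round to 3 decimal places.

Prior × likelihood for each hypothesis:
  Bell: 0.29 × 0.034 × 0.28 = 0.0027608
  Cato: 0.54 × 0.028 × 0.319 = 0.00482328
  Frost: 0.06 × 0.16 × 0.27 = 0.002592
  Arden: 0.11 × 0.18 × 0.1 = 0.00198
Normalizing constant = 0.01215608.
P(Bell | evidence) = 0.0027608 / 0.01215608 ≈ 0.227.

0.227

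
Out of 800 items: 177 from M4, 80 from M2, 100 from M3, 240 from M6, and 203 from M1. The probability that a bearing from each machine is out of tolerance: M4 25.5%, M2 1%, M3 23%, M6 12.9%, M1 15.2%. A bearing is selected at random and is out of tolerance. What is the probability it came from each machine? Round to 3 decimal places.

Compute prior × likelihood for every hypothesis:
  M4: 0.22125 × 0.255 = 0.05641875
  M2: 0.1 × 0.01 = 0.001
  M3: 0.125 × 0.23 = 0.02875
  M6: 0.3 × 0.129 = 0.0387
  M1: 0.25375 × 0.152 = 0.03857
Sum = 0.16343875.
P(M4 | oversize) = 0.05641875/0.16343875 ≈ 0.345
P(M2 | oversize) = 0.001/0.16343875 ≈ 0.006
P(M3 | oversize) = 0.02875/0.16343875 ≈ 0.176
P(M6 | oversize) = 0.0387/0.16343875 ≈ 0.237
P(M1 | oversize) = 0.03857/0.16343875 ≈ 0.236
(Check: 0.345+0.006+0.176+0.237+0.236 = 1.000.)

M4 0.345, M2 0.006, M3 0.176, M6 0.237, M1 0.236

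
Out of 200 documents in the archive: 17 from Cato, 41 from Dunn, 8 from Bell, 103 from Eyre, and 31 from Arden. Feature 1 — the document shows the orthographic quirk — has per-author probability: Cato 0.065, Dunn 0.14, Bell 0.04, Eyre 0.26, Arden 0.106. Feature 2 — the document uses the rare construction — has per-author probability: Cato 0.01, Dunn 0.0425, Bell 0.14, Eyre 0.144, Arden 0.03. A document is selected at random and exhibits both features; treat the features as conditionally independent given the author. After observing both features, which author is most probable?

Compute prior × likelihood for every hypothesis:
  Cato: 0.085 × 0.065 × 0.01 = 0.00005525
  Dunn: 0.205 × 0.14 × 0.0425 = 0.00121975
  Bell: 0.04 × 0.04 × 0.14 = 0.000224
  Eyre: 0.515 × 0.26 × 0.144 = 0.0192816
  Arden: 0.155 × 0.106 × 0.03 = 0.0004929
Normalizing constant = 0.0212735.
Largest term belongs to Eyre, so Eyre is most probable.

Eyre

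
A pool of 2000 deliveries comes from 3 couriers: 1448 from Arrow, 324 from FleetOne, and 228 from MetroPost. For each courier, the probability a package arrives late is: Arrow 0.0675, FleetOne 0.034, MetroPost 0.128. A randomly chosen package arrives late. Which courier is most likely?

Compute prior × likelihood for every hypothesis:
  Arrow: 0.724 × 0.0675 = 0.04887
  FleetOne: 0.162 × 0.034 = 0.005508
  MetroPost: 0.114 × 0.128 = 0.014592
Total = 0.06897.
Largest term belongs to Arrow, so Arrow is most probable.

Arrow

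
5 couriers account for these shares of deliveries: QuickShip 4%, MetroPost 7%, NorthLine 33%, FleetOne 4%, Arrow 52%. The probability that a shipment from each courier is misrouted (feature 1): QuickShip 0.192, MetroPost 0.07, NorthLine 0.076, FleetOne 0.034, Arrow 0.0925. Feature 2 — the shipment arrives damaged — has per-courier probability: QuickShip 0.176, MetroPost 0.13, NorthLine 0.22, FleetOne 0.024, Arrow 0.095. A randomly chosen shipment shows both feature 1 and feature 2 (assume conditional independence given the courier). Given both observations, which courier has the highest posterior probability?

By Bayes' rule, posterior ∝ prior × likelihood:
  QuickShip: 0.04 × 0.192 × 0.176 = 0.00135168
  MetroPost: 0.07 × 0.07 × 0.13 = 0.000637
  NorthLine: 0.33 × 0.076 × 0.22 = 0.0055176
  FleetOne: 0.04 × 0.034 × 0.024 = 0.00003264
  Arrow: 0.52 × 0.0925 × 0.095 = 0.0045695
Total = 0.01210842.
Largest term belongs to NorthLine, so NorthLine is most probable.

NorthLine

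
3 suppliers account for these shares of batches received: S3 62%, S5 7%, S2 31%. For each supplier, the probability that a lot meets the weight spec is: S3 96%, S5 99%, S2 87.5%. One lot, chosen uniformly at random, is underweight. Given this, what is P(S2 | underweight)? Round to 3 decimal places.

Taking complements, P(underweight | each) = S3 0.04, S5 0.01, S2 0.125.
Unnormalized posteriors (prior × likelihood):
  S3: 0.62 × 0.04 = 0.0248
  S5: 0.07 × 0.01 = 0.0007
  S2: 0.31 × 0.125 = 0.03875
Normalizing constant = 0.06425.
P(S2 | evidence) = 0.03875 / 0.06425 ≈ 0.603.

0.603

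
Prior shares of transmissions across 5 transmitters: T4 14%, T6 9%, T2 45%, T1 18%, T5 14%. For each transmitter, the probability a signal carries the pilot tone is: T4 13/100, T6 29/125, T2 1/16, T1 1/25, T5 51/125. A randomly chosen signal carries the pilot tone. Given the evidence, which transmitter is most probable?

Unnormalized posteriors (prior × likelihood):
  T4: 0.14 × 0.13 = 0.0182
  T6: 0.09 × 0.232 = 0.02088
  T2: 0.45 × 0.0625 = 0.028125
  T1: 0.18 × 0.04 = 0.0072
  T5: 0.14 × 0.408 = 0.05712
Sum = 0.131525.
Largest term belongs to T5, so T5 is most probable.

T5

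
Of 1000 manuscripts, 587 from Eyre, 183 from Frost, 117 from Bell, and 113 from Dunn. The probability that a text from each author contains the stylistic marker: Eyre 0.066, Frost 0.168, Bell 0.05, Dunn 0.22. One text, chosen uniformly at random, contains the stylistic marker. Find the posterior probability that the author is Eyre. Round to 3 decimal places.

Prior × likelihood for each hypothesis:
  Eyre: 0.587 × 0.066 = 0.038742
  Frost: 0.183 × 0.168 = 0.030744
  Bell: 0.117 × 0.05 = 0.00585
  Dunn: 0.113 × 0.22 = 0.02486
Total = 0.100196.
P(Eyre | evidence) = 0.038742 / 0.100196 ≈ 0.387.

0.387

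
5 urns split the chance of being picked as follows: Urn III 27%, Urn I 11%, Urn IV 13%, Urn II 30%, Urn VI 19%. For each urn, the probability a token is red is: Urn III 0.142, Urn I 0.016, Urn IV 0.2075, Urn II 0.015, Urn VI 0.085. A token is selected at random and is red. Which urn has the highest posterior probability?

Urn III

Unnormalized posteriors (prior × likelihood):
  Urn III: 0.27 × 0.142 = 0.03834
  Urn I: 0.11 × 0.016 = 0.00176
  Urn IV: 0.13 × 0.2075 = 0.026975
  Urn II: 0.3 × 0.015 = 0.0045
  Urn VI: 0.19 × 0.085 = 0.01615
Total = 0.087725.
Largest term belongs to Urn III, so Urn III is most probable.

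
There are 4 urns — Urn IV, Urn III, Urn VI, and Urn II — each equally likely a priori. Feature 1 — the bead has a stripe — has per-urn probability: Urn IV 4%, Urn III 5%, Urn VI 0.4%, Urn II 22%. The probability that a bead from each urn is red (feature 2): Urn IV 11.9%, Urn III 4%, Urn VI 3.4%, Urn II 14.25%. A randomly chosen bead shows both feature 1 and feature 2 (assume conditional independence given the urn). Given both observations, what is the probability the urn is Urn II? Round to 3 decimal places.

Since the prior is uniform, the posterior is proportional to the likelihood:
  Urn IV: 0.04 × 0.119 = 0.00476
  Urn III: 0.05 × 0.04 = 0.002
  Urn VI: 0.004 × 0.034 = 0.000136
  Urn II: 0.22 × 0.1425 = 0.03135
Sum = 0.038246.
P(Urn II | evidence) = 0.03135 / 0.038246 ≈ 0.820.

0.820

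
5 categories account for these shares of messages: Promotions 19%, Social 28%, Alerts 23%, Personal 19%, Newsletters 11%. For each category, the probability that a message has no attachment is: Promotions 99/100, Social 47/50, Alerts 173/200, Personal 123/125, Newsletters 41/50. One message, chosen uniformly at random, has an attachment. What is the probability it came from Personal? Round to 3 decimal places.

Taking complements, P(attachment | each) = Promotions 0.01, Social 0.06, Alerts 0.135, Personal 0.016, Newsletters 0.18.
Unnormalized posteriors (prior × likelihood):
  Promotions: 0.19 × 0.01 = 0.0019
  Social: 0.28 × 0.06 = 0.0168
  Alerts: 0.23 × 0.135 = 0.03105
  Personal: 0.19 × 0.016 = 0.00304
  Newsletters: 0.11 × 0.18 = 0.0198
Total = 0.07259.
P(Personal | evidence) = 0.00304 / 0.07259 ≈ 0.042.

0.042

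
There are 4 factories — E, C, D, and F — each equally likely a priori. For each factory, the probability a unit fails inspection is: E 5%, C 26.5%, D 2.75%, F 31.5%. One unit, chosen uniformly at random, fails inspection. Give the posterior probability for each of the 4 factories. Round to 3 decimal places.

E 0.076, C 0.403, D 0.042, F 0.479

Since the prior is uniform, the posterior is proportional to the likelihood:
  E: 0.05
  C: 0.265
  D: 0.0275
  F: 0.315
Normalizing constant = 0.6575.
P(E | nonconforming) = 0.05/0.6575 ≈ 0.076
P(C | nonconforming) = 0.265/0.6575 ≈ 0.403
P(D | nonconforming) = 0.0275/0.6575 ≈ 0.042
P(F | nonconforming) = 0.315/0.6575 ≈ 0.479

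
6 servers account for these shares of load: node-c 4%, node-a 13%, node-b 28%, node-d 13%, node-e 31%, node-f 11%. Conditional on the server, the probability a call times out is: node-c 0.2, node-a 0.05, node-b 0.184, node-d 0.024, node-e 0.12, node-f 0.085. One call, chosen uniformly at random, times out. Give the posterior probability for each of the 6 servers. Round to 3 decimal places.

node-c 0.069, node-a 0.056, node-b 0.445, node-d 0.027, node-e 0.322, node-f 0.081

Compute prior × likelihood for every hypothesis:
  node-c: 0.04 × 0.2 = 0.008
  node-a: 0.13 × 0.05 = 0.0065
  node-b: 0.28 × 0.184 = 0.05152
  node-d: 0.13 × 0.024 = 0.00312
  node-e: 0.31 × 0.12 = 0.0372
  node-f: 0.11 × 0.085 = 0.00935
Sum = 0.11569.
P(node-c | timeout) = 0.008/0.11569 ≈ 0.069
P(node-a | timeout) = 0.0065/0.11569 ≈ 0.056
P(node-b | timeout) = 0.05152/0.11569 ≈ 0.445
P(node-d | timeout) = 0.00312/0.11569 ≈ 0.027
P(node-e | timeout) = 0.0372/0.11569 ≈ 0.322
P(node-f | timeout) = 0.00935/0.11569 ≈ 0.081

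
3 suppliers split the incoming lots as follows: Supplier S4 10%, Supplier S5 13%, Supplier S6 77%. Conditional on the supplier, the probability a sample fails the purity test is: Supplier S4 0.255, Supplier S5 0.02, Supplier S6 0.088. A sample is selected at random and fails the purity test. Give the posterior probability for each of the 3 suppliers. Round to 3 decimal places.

Supplier S4 0.266, Supplier S5 0.027, Supplier S6 0.707

Compute prior × likelihood for every hypothesis:
  Supplier S4: 0.1 × 0.255 = 0.0255
  Supplier S5: 0.13 × 0.02 = 0.0026
  Supplier S6: 0.77 × 0.088 = 0.06776
Total = 0.09586.
P(Supplier S4 | off-spec) = 0.0255/0.09586 ≈ 0.266
P(Supplier S5 | off-spec) = 0.0026/0.09586 ≈ 0.027
P(Supplier S6 | off-spec) = 0.06776/0.09586 ≈ 0.707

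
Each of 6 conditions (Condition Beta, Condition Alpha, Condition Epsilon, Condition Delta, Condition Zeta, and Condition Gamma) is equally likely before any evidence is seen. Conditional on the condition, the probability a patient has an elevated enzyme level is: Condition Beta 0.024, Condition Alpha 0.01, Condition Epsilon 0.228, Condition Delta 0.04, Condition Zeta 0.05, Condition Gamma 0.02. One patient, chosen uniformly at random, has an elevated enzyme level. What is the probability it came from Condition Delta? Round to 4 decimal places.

With a uniform prior (1/6 each), posterior ∝ likelihood:
  Condition Beta: 0.024
  Condition Alpha: 0.01
  Condition Epsilon: 0.228
  Condition Delta: 0.04
  Condition Zeta: 0.05
  Condition Gamma: 0.02
Sum = 0.372.
P(Condition Delta | evidence) = 0.04 / 0.372 ≈ 0.1075.

0.1075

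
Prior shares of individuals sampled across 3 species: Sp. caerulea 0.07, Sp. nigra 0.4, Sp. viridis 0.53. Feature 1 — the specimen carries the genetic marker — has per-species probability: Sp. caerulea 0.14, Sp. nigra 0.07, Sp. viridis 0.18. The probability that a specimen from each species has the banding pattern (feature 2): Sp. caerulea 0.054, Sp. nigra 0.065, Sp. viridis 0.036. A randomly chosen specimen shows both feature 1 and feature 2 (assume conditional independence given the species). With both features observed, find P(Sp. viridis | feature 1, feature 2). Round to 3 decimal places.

0.594

Unnormalized posteriors (prior × likelihood):
  Sp. caerulea: 0.07 × 0.14 × 0.054 = 0.0005292
  Sp. nigra: 0.4 × 0.07 × 0.065 = 0.00182
  Sp. viridis: 0.53 × 0.18 × 0.036 = 0.0034344
Normalizing constant = 0.0057836.
P(Sp. viridis | evidence) = 0.0034344 / 0.0057836 ≈ 0.594.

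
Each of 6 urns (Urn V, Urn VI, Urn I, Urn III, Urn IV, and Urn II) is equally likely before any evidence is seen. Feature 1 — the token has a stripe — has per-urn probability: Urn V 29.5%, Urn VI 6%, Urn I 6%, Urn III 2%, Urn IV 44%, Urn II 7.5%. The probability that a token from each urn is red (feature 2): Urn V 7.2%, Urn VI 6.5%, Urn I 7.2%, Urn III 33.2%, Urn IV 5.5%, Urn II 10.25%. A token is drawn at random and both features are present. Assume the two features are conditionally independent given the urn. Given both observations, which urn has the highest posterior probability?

Urn IV

With a uniform prior (1/6 each), posterior ∝ likelihood:
  Urn V: 0.295 × 0.072 = 0.02124
  Urn VI: 0.06 × 0.065 = 0.0039
  Urn I: 0.06 × 0.072 = 0.00432
  Urn III: 0.02 × 0.332 = 0.00664
  Urn IV: 0.44 × 0.055 = 0.0242
  Urn II: 0.075 × 0.1025 = 0.0076875
Sum = 0.0679875.
Largest term belongs to Urn IV, so Urn IV is most probable.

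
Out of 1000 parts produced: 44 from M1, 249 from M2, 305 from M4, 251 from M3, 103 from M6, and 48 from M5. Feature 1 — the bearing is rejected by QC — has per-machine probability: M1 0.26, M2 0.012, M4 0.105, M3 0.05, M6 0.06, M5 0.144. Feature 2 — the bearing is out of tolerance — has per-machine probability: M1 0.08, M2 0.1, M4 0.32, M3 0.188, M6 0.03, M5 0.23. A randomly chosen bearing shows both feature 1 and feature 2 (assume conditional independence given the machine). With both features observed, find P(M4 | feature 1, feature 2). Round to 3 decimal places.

0.657

Unnormalized posteriors (prior × likelihood):
  M1: 0.044 × 0.26 × 0.08 = 0.0009152
  M2: 0.249 × 0.012 × 0.1 = 0.0002988
  M4: 0.305 × 0.105 × 0.32 = 0.010248
  M3: 0.251 × 0.05 × 0.188 = 0.0023594
  M6: 0.103 × 0.06 × 0.03 = 0.0001854
  M5: 0.048 × 0.144 × 0.23 = 0.00158976
Sum = 0.01559656.
P(M4 | evidence) = 0.010248 / 0.01559656 ≈ 0.657.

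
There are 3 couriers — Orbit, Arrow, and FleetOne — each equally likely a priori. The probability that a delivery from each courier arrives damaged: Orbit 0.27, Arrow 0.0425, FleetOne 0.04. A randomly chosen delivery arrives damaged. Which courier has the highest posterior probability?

Orbit

With a uniform prior (1/3 each), posterior ∝ likelihood:
  Orbit: 0.27
  Arrow: 0.0425
  FleetOne: 0.04
Normalizing constant = 0.3525.
Largest term belongs to Orbit, so Orbit is most probable.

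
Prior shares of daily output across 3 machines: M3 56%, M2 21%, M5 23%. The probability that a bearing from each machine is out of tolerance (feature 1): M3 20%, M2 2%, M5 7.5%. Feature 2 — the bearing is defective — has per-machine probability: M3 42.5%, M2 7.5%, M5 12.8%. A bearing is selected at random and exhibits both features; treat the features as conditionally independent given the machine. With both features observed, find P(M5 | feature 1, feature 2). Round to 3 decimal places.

Unnormalized posteriors (prior × likelihood):
  M3: 0.56 × 0.2 × 0.425 = 0.0476
  M2: 0.21 × 0.02 × 0.075 = 0.000315
  M5: 0.23 × 0.075 × 0.128 = 0.002208
Sum = 0.050123.
P(M5 | evidence) = 0.002208 / 0.050123 ≈ 0.044.

0.044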